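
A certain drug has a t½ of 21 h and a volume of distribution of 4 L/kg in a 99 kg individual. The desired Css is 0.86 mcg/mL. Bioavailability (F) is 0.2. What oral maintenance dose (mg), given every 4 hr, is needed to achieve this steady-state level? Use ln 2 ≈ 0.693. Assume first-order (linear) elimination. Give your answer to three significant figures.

225 mg

Total Vd = 4 × 99 = 396.0 L
CL = ln 2 · Vd / t½ = 0.693 × 396.0 / 21 = 13.07 L/h
D = CL × Css × τ / F = 13.07 × 0.86 × 4 / 0.2 = 224.8 mg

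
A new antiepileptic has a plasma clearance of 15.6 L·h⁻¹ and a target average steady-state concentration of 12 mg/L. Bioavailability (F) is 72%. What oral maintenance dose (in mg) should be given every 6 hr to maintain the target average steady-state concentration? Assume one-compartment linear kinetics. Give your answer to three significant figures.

1560 mg

D = CL × Css × τ / F = 15.60 × 12 × 6 / 0.72 = 1560 mg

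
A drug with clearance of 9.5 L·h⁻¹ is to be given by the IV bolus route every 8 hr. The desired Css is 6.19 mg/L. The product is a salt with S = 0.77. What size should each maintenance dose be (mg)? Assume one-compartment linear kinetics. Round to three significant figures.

611 mg

D = CL × Css × τ / S = 9.500 × 6.19 × 8 / 0.77 = 611.0 mg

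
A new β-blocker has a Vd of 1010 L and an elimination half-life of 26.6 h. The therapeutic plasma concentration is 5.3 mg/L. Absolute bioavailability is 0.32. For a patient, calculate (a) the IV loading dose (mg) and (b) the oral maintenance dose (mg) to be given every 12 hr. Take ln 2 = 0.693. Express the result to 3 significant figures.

(a) 5350 mg; (b) 5230 mg

LD = Vd × C = 1010 × 5.3 = 5353 mg
CL = 0.693 × Vd / t½ = 0.693 × 1010 / 26.6 = 26.31 L/h
D = CL × Css × τ / F = 26.31 × 5.3 × 12 / 0.32 = 5229 mg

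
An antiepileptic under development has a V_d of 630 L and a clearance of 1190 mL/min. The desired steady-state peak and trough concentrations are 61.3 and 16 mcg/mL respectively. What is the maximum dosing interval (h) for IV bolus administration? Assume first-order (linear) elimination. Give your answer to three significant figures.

11.9 h

Convert clearance: 1190 mL/min × 60 min/h ÷ 1000 mL/L = 71.40 L/h
k = CL / Vd = 71.40 / 630.0 = 0.1133 h⁻¹
Between IV bolus doses, concentration decays as C = C₀·e^(−kτ), so C_peak/C_trough = e^(kτ).
τ_max = ln(C_peak/C_trough) / k = ln(61.3/16) / 0.1133 = 1.343 / 0.1133 = 11.85 h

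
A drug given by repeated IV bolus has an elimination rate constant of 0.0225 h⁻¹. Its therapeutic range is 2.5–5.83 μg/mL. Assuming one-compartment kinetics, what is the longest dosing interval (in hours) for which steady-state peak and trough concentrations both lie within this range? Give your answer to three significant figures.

Between IV bolus doses, concentration decays as C = C₀·e^(−kτ), so C_peak/C_trough = e^(kτ).
τ_max = ln(C_peak/C_trough) / k = ln(5.83/2.5) / 0.02250 = 0.8467 / 0.02250 = 37.63 h

37.6 h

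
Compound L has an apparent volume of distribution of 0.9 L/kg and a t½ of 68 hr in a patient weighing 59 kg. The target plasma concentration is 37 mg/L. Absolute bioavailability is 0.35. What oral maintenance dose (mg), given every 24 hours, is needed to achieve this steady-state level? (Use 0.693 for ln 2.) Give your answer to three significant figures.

1370 mg

Vd = 0.9 L/kg × 59 kg = 53.10 L
k = 0.693/68 = 0.01019 h⁻¹, so CL = k·Vd = 0.01019 × 53.10 = 0.5411 L/h
D = CL × Css × τ / F = 0.5411 × 37 × 24 / 0.35 = 1373 mg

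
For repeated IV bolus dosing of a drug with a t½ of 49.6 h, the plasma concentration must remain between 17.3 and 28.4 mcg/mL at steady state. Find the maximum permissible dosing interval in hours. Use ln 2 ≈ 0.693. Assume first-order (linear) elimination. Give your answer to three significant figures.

k = 0.693 / t½ = 0.693 / 49.6 = 0.01397 h⁻¹
Between IV bolus doses, concentration decays as C = C₀·e^(−kτ), so C_peak/C_trough = e^(kτ).
τ_max = ln(C_peak/C_trough) / k = ln(28.4/17.3) / 0.01397 = 0.4957 / 0.01397 = 35.48 h

35.5 h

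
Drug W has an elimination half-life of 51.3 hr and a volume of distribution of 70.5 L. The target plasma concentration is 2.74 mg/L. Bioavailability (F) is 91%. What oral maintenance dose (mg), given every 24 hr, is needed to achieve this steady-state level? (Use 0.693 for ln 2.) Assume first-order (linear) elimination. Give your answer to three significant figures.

k = 0.693/51.3 = 0.01351 h⁻¹, so CL = k·Vd = 0.01351 × 70.50 = 0.9525 L/h
D = CL × Css × τ / F = 0.9525 × 2.74 × 24 / 0.91 = 68.83 mg

68.8 mg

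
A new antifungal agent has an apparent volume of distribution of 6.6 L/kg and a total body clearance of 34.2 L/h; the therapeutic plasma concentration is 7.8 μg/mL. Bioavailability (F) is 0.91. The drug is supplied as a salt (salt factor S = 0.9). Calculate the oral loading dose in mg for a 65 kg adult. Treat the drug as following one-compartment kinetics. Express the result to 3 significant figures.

Vd = 6.6 L/kg × 65 kg = 429.0 L
LD = Vd × C / F / S = 429.0 × 7.800 / 0.91 / 0.9 = 4086 mg

4090 mg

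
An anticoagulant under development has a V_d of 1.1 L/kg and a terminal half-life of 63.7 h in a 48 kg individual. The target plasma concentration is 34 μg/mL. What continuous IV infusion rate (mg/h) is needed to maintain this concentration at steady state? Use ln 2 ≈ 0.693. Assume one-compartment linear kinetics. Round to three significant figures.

Vd = 1.1 L/kg × 48 kg = 52.80 L
CL = 0.693 × Vd / t½ = 0.693 × 52.80 / 63.7 = 0.5744 L/h
Infusion rate = CL × Css = 0.5744 × 34 = 19.53 mg/h

19.5 mg/h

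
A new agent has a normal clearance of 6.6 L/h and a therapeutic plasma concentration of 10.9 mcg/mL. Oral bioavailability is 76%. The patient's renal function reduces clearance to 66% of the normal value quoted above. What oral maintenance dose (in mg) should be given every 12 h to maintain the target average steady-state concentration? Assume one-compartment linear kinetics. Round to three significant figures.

750 mg

Patient clearance = 0.66 × 6.600 = 4.356 L/h
At steady state, dose per interval replaces the amount cleared in that interval: F·D/τ = CL·Css.
D = CL × Css × τ / F = 4.356 × 10.9 × 12 / 0.76 = 749.7 mg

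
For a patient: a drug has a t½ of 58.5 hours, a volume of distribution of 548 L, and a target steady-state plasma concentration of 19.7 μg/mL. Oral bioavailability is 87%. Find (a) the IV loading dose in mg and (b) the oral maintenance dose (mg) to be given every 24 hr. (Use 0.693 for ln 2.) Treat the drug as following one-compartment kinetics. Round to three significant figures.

LD = Vd × C = 548.0 × 19.7 = 10800 mg
CL = 0.693 × Vd / t½ = 0.693 × 548.0 / 58.5 = 6.492 L/h
D = CL × Css × τ / F = 6.492 × 19.7 × 24 / 0.87 = 3528 mg

(a) 10800 mg; (b) 3530 mg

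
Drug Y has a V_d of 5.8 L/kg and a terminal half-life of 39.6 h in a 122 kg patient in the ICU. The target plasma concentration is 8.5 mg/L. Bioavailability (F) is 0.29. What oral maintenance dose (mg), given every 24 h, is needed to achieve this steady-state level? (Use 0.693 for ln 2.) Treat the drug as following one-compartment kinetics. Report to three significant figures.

8710 mg

Total Vd = 5.8 × 122 = 707.6 L
CL = 0.693 × Vd / t½ = 0.693 × 707.6 / 39.6 = 12.38 L/h
D = CL × Css × τ / F = 12.38 × 8.5 × 24 / 0.29 = 8709 mg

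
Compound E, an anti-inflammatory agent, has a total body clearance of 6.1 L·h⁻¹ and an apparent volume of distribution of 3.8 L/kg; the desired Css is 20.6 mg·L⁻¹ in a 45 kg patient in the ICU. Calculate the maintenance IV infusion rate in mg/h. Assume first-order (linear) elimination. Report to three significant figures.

126 mg/h

Vd does not affect the maintenance rate; only clearance governs steady-state input.
Rate = CL × Css = 6.100 × 20.6 = 125.7 mg/h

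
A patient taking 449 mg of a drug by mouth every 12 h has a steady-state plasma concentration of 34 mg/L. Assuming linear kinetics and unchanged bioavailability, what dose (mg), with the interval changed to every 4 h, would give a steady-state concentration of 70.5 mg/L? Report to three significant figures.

310 mg

For first-order elimination, Css ∝ F·D/(CL·τ); F and CL are unchanged, so Css ∝ D/τ.
D₂ = D₁ × (Css,target / Css,current) × (τ₂/τ₁) = 449 × (70.5/34) × (4/12) = 310.3 mg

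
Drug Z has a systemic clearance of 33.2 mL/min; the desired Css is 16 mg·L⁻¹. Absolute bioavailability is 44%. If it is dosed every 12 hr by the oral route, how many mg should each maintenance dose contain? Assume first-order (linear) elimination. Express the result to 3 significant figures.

Convert clearance: 33.2 mL/min × 60 min/h ÷ 1000 mL/L = 1.992 L/h
At steady state, dose per interval replaces the amount cleared in that interval: F·D/τ = CL·Css.
D = CL × Css × τ / F = 1.992 × 16 × 12 / 0.44 = 869.2 mg

869 mg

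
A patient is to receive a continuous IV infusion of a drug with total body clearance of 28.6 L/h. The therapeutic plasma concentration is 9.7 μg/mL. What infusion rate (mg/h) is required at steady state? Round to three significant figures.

Rate = CL × Css = 28.60 × 9.7 = 277.4 mg/h

277 mg/h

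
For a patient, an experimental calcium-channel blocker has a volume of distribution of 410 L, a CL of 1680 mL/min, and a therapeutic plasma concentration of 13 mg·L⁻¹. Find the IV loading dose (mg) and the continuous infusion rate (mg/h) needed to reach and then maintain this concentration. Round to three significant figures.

(a) 5330 mg; (b) 1310 mg/h

Loading dose = Vd × C = 410.0 × 13 = 5330 mg
CL = 1680 mL/min = 1680 × 0.06 = 100.8 L/h
Maintenance infusion rate = CL × Css = 100.8 × 13 = 1310 mg/h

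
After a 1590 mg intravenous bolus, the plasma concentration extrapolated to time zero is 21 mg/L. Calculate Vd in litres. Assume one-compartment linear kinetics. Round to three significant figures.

Immediately after an IV bolus, C₀ = Dose / Vd, so Vd = Dose / C₀.
Vd = 1590 / 21 = 75.71 L

75.7 L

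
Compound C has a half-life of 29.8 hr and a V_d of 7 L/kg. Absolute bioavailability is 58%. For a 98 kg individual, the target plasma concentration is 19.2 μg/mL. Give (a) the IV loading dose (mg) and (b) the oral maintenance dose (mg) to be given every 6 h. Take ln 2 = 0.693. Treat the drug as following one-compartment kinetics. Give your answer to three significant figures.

(a) 13200 mg; (b) 3170 mg

Total Vd = 7 × 98 = 686.0 L
LD = Vd × C = 686.0 × 19.2 = 13170 mg
CL = 0.693 × Vd / t½ = 0.693 × 686.0 / 29.8 = 15.95 L/h
D = CL × Css × τ / F = 15.95 × 19.2 × 6 / 0.58 = 3168 mg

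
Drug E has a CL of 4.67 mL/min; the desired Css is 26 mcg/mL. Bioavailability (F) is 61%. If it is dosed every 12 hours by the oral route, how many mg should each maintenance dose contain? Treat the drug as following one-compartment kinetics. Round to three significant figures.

143 mg

CL = 4.67 mL/min × 60/1000 = 0.2802 L/h
At steady state, dose per interval replaces the amount cleared in that interval: F·D/τ = CL·Css.
D = CL × Css × τ / F = 0.2802 × 26 × 12 / 0.61 = 143.3 mg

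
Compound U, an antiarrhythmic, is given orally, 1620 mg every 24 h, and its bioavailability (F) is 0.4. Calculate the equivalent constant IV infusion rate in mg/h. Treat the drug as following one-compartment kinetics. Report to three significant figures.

27.0 mg/h

Equivalent systemic input: infusion rate = F·D/τ.
Rate = 0.4 × 1620 / 24 = 27.00 mg/h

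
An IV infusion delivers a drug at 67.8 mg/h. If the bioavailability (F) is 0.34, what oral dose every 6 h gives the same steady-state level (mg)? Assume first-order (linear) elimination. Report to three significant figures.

1200 mg

To maintain the same Css, the systemic dosing rate must be unchanged: F·D/τ = infusion rate.
D = rate × τ / F = 67.8 × 6 / 0.34 = 1196 mg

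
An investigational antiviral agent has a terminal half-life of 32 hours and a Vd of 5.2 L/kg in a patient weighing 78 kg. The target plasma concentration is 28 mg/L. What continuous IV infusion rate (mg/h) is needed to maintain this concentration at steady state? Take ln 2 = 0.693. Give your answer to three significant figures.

Total Vd = 5.2 × 78 = 405.6 L
k = 0.693/32 = 0.02166 h⁻¹, so CL = k·Vd = 0.02166 × 405.6 = 8.785 L/h
Infusion rate = CL × Css = 8.785 × 28 = 246.0 mg/h

246 mg/h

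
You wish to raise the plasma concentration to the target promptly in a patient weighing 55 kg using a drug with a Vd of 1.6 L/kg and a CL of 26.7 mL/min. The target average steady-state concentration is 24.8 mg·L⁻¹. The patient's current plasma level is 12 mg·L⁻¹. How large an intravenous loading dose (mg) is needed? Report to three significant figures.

Vd = 1.6 L/kg × 55 kg = 88.00 L
The loading dose fills Vd to the target concentration; clearance is irrelevant here.
Concentration deficit ΔC = 24.8 − 12 = 12.80 mg/L
LD = Vd × ΔC = 88.00 × 12.80 = 1126 mg

1130 mg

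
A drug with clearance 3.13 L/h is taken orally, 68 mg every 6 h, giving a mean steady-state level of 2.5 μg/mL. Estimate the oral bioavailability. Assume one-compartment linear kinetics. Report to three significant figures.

F·D/τ = CL·Css at steady state → F = CL·Css·τ / D.
F = 3.13 × 2.5 × 6 / 68 = 0.690

0.690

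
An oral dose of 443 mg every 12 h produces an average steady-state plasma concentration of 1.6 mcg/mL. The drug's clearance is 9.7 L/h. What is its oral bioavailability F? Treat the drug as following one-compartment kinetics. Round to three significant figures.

F·D/τ = CL·Css at steady state → F = CL·Css·τ / D.
F = 9.7 × 1.6 × 12 / 443 = 0.420

0.420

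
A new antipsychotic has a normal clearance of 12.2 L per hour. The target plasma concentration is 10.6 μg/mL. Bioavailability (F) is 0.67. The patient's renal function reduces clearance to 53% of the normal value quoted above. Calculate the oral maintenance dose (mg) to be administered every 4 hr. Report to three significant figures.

Patient clearance = 0.53 × 12.20 = 6.466 L/h
D = CL × Css × τ / F = 6.466 × 10.6 × 4 / 0.67 = 409.2 mg

409 mg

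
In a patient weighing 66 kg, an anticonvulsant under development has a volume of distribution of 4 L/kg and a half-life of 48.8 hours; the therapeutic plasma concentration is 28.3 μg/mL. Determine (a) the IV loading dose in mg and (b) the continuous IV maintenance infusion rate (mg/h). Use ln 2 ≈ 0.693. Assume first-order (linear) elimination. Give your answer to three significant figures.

(a) 7470 mg; (b) 106 mg/h

Vd(total) = 66 kg × 4 L/kg = 264.0 L
LD = Vd × C = 264.0 × 28.3 = 7471 mg
CL = 0.693 × Vd / t½ = 0.693 × 264.0 / 48.8 = 3.749 L/h
Infusion rate = CL × Css = 3.749 × 28.3 = 106.1 mg/h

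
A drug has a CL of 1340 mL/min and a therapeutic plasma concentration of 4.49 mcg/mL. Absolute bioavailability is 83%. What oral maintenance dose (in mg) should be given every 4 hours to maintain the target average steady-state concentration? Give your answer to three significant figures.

1740 mg

CL = 1340 mL/min × 60/1000 = 80.40 L/h
D = CL × Css × τ / F = 80.40 × 4.49 × 4 / 0.83 = 1740 mg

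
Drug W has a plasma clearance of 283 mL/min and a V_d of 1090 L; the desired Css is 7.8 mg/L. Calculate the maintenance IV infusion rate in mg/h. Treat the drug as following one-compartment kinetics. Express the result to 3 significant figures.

132 mg/h

CL = 283 mL/min = 283 × 0.06 = 16.98 L/h
Vd does not affect the maintenance rate; only clearance governs steady-state input.
Infusion rate = CL · Css = 16.98 L/h × 7.8 mg/L = 132.4 mg/h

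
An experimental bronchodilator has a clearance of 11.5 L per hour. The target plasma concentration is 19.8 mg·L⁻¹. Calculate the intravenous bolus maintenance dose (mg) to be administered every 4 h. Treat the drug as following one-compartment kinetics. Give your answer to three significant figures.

911 mg

At steady state, dose per interval replaces the amount cleared in that interval: D/τ = CL·Css.
D = CL × Css × τ = 11.50 × 19.8 × 4 = 910.8 mg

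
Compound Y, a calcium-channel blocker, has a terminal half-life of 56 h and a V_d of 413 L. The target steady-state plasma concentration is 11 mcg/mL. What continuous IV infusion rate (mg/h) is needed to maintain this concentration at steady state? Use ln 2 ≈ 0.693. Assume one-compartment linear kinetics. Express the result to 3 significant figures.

56.2 mg/h

CL = 0.693 × Vd / t½ = 0.693 × 413.0 / 56 = 5.111 L/h
Infusion rate = CL × Css = 5.111 × 11 = 56.22 mg/h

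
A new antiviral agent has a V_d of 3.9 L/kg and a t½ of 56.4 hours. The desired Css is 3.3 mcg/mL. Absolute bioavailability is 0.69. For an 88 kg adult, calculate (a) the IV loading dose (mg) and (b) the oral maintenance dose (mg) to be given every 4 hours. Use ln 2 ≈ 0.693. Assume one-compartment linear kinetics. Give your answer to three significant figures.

Vd = 3.9 L/kg × 88 kg = 343.2 L
LD = Vd × C = 343.2 × 3.3 = 1133 mg
CL = 0.693 × Vd / t½ = 0.693 × 343.2 / 56.4 = 4.217 L/h
D = CL × Css × τ / F = 4.217 × 3.3 × 4 / 0.69 = 80.67 mg

(a) 1130 mg; (b) 80.7 mg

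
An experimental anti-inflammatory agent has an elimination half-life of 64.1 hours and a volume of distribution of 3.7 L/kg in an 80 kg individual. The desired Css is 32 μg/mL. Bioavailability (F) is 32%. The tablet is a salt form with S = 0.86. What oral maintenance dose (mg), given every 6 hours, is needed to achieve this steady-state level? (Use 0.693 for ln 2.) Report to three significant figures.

2230 mg

Vd(total) = 80 kg × 3.7 L/kg = 296.0 L
CL = 0.693 × Vd / t½ = 0.693 × 296.0 / 64.1 = 3.200 L/h
D = CL × Css × τ / F / S = 3.200 × 32 × 6 / 0.32 / 0.86 = 2233 mg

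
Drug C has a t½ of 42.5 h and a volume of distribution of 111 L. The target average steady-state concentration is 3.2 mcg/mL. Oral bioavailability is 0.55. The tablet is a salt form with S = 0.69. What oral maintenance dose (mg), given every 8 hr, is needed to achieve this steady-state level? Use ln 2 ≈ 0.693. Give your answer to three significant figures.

CL = ln 2 · Vd / t½ = 0.693 × 111.0 / 42.5 = 1.810 L/h
D = CL × Css × τ / F / S = 1.810 × 3.2 × 8 / 0.55 / 0.69 = 122.1 mg

122 mg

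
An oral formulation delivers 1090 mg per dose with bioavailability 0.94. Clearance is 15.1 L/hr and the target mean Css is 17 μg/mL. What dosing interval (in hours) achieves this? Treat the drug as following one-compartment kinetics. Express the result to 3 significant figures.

3.99 h

F·D/τ = CL·Css → τ = F·D / (CL·Css).
τ = 0.94 × 1090 / (15.1 × 17) = 3.991 h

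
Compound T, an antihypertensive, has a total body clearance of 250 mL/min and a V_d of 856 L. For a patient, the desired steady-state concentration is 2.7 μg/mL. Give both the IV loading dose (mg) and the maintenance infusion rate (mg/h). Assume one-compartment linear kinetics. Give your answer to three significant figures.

(a) 2310 mg; (b) 40.5 mg/h

LD = Vd · C_target = 856.0 × 2.7 = 2311 mg
CL = 250 mL/min × 60/1000 = 15.00 L/h
Maintenance: replace elimination → rate = CL × Css = 15.00 × 2.7 = 40.50 mg/h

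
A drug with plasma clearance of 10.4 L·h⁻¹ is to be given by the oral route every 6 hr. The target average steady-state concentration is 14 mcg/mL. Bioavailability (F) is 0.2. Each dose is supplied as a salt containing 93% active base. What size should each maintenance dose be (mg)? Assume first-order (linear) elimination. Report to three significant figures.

D = CL × Css × τ / F / S = 10.40 × 14 × 6 / 0.2 / 0.93 = 4697 mg

4700 mg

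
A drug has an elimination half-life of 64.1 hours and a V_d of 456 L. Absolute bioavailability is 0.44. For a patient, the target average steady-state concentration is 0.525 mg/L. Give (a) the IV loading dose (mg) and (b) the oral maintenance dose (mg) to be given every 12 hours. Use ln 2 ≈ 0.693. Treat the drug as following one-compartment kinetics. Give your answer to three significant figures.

LD = Vd × C = 456.0 × 0.525 = 239.4 mg
CL = 0.693 × Vd / t½ = 0.693 × 456.0 / 64.1 = 4.930 L/h
D = CL × Css × τ / F = 4.930 × 0.525 × 12 / 0.44 = 70.59 mg

(a) 239 mg; (b) 70.6 mg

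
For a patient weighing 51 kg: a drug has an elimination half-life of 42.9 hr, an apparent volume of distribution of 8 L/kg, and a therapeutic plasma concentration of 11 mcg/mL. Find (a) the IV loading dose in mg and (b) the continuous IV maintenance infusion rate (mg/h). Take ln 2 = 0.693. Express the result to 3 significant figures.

(a) 4490 mg; (b) 72.5 mg/h

Vd(total) = 51 kg × 8 L/kg = 408.0 L
LD = Vd × C = 408.0 × 11 = 4488 mg
CL = 0.693 × Vd / t½ = 0.693 × 408.0 / 42.9 = 6.591 L/h
Infusion rate = CL × Css = 6.591 × 11 = 72.50 mg/h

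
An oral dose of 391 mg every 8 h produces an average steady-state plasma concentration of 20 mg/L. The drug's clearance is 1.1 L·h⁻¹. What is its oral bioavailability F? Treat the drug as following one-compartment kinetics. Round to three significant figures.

0.450

F·D/τ = CL·Css at steady state → F = CL·Css·τ / D.
F = 1.1 × 20 × 8 / 391 = 0.450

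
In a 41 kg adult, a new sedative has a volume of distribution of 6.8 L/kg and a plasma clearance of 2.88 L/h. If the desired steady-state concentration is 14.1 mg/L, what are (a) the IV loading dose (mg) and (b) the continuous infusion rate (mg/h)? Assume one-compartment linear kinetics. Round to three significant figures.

(a) 3930 mg; (b) 40.6 mg/h

Total Vd = 6.8 × 41 = 278.8 L
LD = Vd · C_target = 278.8 × 14.1 = 3931 mg
Maintenance: replace elimination → rate = CL × Css = 2.880 × 14.1 = 40.61 mg/h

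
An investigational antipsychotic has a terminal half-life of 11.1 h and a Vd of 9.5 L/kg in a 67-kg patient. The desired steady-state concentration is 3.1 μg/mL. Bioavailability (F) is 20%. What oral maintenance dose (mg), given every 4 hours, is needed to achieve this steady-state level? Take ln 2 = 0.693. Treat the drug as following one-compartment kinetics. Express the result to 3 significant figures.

Vd(total) = 67 kg × 9.5 L/kg = 636.5 L
CL = ln 2 · Vd / t½ = 0.693 × 636.5 / 11.1 = 39.74 L/h
D = CL × Css × τ / F = 39.74 × 3.1 × 4 / 0.2 = 2464 mg

2460 mg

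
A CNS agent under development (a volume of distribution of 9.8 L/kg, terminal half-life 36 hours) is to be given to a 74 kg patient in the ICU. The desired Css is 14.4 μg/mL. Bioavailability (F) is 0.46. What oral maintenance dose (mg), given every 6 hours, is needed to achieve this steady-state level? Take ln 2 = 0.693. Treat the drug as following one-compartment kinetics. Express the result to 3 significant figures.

2620 mg

Total Vd = 9.8 × 74 = 725.2 L
CL = 0.693 × Vd / t½ = 0.693 × 725.2 / 36 = 13.96 L/h
D = CL × Css × τ / F = 13.96 × 14.4 × 6 / 0.46 = 2622 mg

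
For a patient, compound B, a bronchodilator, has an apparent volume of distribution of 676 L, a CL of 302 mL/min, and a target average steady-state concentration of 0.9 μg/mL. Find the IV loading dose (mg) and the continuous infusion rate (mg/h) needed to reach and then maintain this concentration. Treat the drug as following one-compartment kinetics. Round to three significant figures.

(a) 608 mg; (b) 16.3 mg/h

LD = Vd · C_target = 676.0 × 0.9 = 608.4 mg
CL = 302 mL/min = 302 × 0.06 = 18.12 L/h
Maintenance infusion rate = CL × Css = 18.12 × 0.9 = 16.31 mg/h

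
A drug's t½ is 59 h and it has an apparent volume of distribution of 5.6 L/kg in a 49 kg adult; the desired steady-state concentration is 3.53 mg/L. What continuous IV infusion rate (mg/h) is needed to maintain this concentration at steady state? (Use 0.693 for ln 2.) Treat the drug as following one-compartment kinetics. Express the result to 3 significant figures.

11.4 mg/h

Vd(total) = 49 kg × 5.6 L/kg = 274.4 L
CL = ln 2 · Vd / t½ = 0.693 × 274.4 / 59 = 3.223 L/h
Infusion rate = CL × Css = 3.223 × 3.53 = 11.38 mg/h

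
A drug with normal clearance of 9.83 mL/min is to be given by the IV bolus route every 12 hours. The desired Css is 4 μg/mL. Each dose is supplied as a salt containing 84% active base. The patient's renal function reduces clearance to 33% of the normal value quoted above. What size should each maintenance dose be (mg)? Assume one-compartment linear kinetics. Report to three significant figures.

Convert clearance: 9.83 mL/min × 60 min/h ÷ 1000 mL/L = 0.5898 L/h
Patient clearance = 0.33 × 0.5898 = 0.1946 L/h
D = CL × Css × τ / S = 0.1946 × 4 × 12 / 0.84 = 11.12 mg

11.1 mg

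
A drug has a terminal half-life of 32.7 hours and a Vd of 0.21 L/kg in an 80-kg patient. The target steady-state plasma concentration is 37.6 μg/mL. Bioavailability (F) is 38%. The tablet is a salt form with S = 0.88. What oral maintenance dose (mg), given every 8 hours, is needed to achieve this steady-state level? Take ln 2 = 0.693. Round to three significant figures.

320 mg

Vd = 0.21 L/kg × 80 kg = 16.80 L
CL = 0.693 × Vd / t½ = 0.693 × 16.80 / 32.7 = 0.3560 L/h
D = CL × Css × τ / F / S = 0.3560 × 37.6 × 8 / 0.38 / 0.88 = 320.2 mg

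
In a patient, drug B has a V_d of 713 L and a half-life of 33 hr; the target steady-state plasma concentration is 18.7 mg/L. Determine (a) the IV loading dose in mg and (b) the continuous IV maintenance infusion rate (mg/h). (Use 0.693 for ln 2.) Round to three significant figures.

(a) 13300 mg; (b) 280 mg/h

LD = Vd × C = 713.0 × 18.7 = 13330 mg
CL = 0.693 × Vd / t½ = 0.693 × 713.0 / 33 = 14.97 L/h
Infusion rate = CL × Css = 14.97 × 18.7 = 279.9 mg/h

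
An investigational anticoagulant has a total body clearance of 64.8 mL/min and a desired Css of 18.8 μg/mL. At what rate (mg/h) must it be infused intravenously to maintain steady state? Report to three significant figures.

CL = 64.8 mL/min = 64.8 × 0.06 = 3.888 L/h
At steady state, infusion rate equals elimination rate: rate in = CL × Css.
R₀ = 3.888 × 18.8 = 73.09 mg/h

73.1 mg/h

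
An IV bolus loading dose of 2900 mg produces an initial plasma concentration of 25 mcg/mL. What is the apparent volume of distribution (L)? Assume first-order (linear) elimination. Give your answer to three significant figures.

116 L

Immediately after an IV bolus, C₀ = Dose / Vd, so Vd = Dose / C₀.
Vd = 2900 / 25 = 116.0 L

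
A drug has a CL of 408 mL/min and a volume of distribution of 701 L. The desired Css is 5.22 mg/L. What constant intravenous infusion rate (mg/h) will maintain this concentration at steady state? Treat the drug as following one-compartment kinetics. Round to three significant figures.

Convert clearance: 408 mL/min × 60 min/h ÷ 1000 mL/L = 24.48 L/h
Infusion rate = CL · Css = 24.48 L/h × 5.22 mg/L = 127.8 mg/h

128 mg/h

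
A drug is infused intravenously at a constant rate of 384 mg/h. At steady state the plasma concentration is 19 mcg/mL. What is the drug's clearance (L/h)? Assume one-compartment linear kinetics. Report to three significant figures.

20.2 L/h

At steady state, infusion rate = CL × Css, so CL = rate / Css.
CL = 384 / 19 = 20.21 L/h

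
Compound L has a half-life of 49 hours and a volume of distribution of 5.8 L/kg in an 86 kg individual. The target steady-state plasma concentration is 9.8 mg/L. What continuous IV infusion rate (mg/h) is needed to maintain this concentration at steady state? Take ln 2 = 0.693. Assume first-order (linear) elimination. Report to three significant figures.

69.1 mg/h

Total Vd = 5.8 × 86 = 498.8 L
CL = 0.693 × Vd / t½ = 0.693 × 498.8 / 49 = 7.054 L/h
Infusion rate = CL × Css = 7.054 × 9.8 = 69.13 mg/h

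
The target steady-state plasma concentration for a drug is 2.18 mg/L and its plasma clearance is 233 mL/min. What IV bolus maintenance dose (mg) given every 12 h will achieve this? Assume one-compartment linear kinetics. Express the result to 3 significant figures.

366 mg

CL = 233 mL/min = 233 × 0.06 = 13.98 L/h
D = CL × Css × τ = 13.98 × 2.18 × 12 = 365.7 mg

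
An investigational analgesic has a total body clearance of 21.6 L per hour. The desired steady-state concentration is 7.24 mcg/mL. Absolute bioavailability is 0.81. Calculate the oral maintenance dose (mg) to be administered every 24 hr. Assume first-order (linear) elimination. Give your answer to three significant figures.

4630 mg

At steady state, dose per interval replaces the amount cleared in that interval: F·D/τ = CL·Css.
D = CL × Css × τ / F = 21.60 × 7.24 × 24 / 0.81 = 4634 mg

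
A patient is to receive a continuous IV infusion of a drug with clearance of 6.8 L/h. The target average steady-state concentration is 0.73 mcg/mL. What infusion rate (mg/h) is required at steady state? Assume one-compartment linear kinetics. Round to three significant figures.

At steady state, infusion rate equals elimination rate: rate in = CL × Css.
R₀ = 6.800 × 0.73 = 4.964 mg/h

4.96 mg/h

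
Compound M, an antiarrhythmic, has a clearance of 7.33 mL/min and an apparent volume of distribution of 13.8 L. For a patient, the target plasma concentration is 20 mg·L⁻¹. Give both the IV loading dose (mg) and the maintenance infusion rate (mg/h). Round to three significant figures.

Loading dose = Vd × C = 13.80 × 20 = 276.0 mg
CL = 7.33 mL/min = 7.33 × 0.06 = 0.4398 L/h
Maintenance: replace elimination → rate = CL × Css = 0.4398 × 20 = 8.796 mg/h

(a) 276 mg; (b) 8.80 mg/h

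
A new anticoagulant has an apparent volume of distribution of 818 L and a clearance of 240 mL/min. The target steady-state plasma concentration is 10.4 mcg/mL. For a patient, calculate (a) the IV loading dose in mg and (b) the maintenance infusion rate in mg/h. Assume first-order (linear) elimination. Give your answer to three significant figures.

(a) 8510 mg; (b) 150 mg/h

Loading: fill Vd to C_target → 818.0 L × 10.4 mg/L = 8507 mg
CL = 240 mL/min × 60/1000 = 14.40 L/h
Maintenance: replace elimination → rate = CL × Css = 14.40 × 10.4 = 149.8 mg/h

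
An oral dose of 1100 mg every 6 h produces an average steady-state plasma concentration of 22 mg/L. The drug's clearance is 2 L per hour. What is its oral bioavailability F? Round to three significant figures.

0.240

F·D/τ = CL·Css at steady state → F = CL·Css·τ / D.
F = 2 × 22 × 6 / 1100 = 0.240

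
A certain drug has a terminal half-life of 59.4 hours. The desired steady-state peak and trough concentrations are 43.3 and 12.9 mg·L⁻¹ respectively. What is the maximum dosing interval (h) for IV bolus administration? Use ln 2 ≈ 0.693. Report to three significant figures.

104 h

k = 0.693 / t½ = 0.693 / 59.4 = 0.01167 h⁻¹
Between IV bolus doses, concentration decays as C = C₀·e^(−kτ), so C_peak/C_trough = e^(kτ).
τ_max = ln(C_peak/C_trough) / k = ln(43.3/12.9) / 0.01167 = 1.211 / 0.01167 = 103.8 h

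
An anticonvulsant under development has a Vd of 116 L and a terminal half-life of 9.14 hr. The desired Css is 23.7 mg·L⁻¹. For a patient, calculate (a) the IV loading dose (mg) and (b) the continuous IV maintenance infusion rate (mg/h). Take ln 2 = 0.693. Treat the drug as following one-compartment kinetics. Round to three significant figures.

(a) 2750 mg; (b) 208 mg/h

LD = Vd × C = 116.0 × 23.7 = 2749 mg
CL = 0.693 × Vd / t½ = 0.693 × 116.0 / 9.14 = 8.795 L/h
Infusion rate = CL × Css = 8.795 × 23.7 = 208.4 mg/h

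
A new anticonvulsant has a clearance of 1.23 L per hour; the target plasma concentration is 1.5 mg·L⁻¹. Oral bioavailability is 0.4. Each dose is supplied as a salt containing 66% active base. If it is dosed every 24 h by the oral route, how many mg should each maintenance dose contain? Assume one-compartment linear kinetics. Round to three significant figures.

168 mg

At steady state, dose per interval replaces the amount cleared in that interval: F·S·D/τ = CL·Css.
D = CL × Css × τ / F / S = 1.230 × 1.5 × 24 / 0.4 / 0.66 = 167.7 mg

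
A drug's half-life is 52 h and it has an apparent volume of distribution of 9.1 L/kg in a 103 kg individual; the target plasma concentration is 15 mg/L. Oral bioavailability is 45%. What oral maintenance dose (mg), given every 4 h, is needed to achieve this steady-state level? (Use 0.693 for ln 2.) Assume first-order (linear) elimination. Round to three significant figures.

1670 mg

Vd(total) = 103 kg × 9.1 L/kg = 937.3 L
CL = 0.693 × Vd / t½ = 0.693 × 937.3 / 52 = 12.49 L/h
D = CL × Css × τ / F = 12.49 × 15 × 4 / 0.45 = 1665 mg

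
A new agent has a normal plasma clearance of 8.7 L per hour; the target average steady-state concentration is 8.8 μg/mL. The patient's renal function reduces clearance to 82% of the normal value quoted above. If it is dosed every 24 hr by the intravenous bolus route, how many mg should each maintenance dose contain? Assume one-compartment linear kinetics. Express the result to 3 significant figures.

1510 mg

Patient clearance = 0.82 × 8.700 = 7.134 L/h
D = CL × Css × τ = 7.134 × 8.8 × 24 = 1507 mg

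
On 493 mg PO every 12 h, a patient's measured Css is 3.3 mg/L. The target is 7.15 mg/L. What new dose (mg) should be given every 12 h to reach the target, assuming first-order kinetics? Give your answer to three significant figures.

1070 mg

With linear kinetics, Css is proportional to dose rate (D/τ) at fixed clearance.
D₂ = D₁ × (Css,target / Css,current) = 493 × 7.15/3.3 = 1068 mg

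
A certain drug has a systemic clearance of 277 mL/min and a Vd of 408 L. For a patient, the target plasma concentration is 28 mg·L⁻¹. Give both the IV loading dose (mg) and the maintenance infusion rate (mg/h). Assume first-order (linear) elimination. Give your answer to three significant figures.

(a) 11400 mg; (b) 465 mg/h

LD = Vd · C_target = 408.0 × 28 = 11420 mg
CL = 277 mL/min × 60/1000 = 16.62 L/h
Maintenance infusion rate = CL × Css = 16.62 × 28 = 465.4 mg/h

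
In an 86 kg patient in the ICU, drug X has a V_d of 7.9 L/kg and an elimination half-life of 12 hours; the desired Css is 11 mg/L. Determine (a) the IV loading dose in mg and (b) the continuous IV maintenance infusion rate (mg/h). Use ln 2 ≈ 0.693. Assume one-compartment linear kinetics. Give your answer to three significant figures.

(a) 7470 mg; (b) 432 mg/h

Vd = 7.9 L/kg × 86 kg = 679.4 L
LD = Vd × C = 679.4 × 11 = 7473 mg
CL = 0.693 × Vd / t½ = 0.693 × 679.4 / 12 = 39.24 L/h
Infusion rate = CL × Css = 39.24 × 11 = 431.6 mg/h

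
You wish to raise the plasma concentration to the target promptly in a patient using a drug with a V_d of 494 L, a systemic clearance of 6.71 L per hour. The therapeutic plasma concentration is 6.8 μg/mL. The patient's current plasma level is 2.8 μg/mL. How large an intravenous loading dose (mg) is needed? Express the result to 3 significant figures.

1980 mg

Concentration deficit ΔC = 6.8 − 2.8 = 4.000 mg/L
LD = Vd × ΔC = 494.0 × 4.000 = 1976 mg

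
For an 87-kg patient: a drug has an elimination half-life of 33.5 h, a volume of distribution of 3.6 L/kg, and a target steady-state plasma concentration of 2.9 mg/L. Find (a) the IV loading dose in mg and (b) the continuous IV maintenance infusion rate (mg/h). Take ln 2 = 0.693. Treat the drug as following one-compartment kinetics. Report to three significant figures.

Total Vd = 3.6 × 87 = 313.2 L
LD = Vd × C = 313.2 × 2.9 = 908.3 mg
CL = 0.693 × Vd / t½ = 0.693 × 313.2 / 33.5 = 6.479 L/h
Infusion rate = CL × Css = 6.479 × 2.9 = 18.79 mg/h

(a) 908 mg; (b) 18.8 mg/h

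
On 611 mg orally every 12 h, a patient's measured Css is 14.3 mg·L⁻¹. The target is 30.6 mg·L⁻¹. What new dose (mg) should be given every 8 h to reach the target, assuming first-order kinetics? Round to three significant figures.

For first-order elimination, Css ∝ F·D/(CL·τ); F and CL are unchanged, so Css ∝ D/τ.
D₂ = D₁ × (Css,target / Css,current) × (τ₂/τ₁) = 611 × (30.6/14.3) × (8/12) = 871.6 mg

872 mg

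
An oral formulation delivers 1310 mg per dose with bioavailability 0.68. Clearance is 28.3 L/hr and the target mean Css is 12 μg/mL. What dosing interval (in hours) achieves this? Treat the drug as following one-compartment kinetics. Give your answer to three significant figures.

2.62 h

F·D/τ = CL·Css → τ = F·D / (CL·Css).
τ = 0.68 × 1310 / (28.3 × 12) = 2.623 h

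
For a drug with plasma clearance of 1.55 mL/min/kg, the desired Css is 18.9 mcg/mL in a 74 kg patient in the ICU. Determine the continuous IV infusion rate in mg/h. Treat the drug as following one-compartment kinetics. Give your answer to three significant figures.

CL = 1.55 mL/min/kg × 74 kg = 114.7 mL/min = 114.7 × 60/1000 = 6.882 L/h
At steady state, infusion rate equals elimination rate: rate in = CL × Css.
R₀ = 6.882 × 18.9 = 130.1 mg/h

130 mg/h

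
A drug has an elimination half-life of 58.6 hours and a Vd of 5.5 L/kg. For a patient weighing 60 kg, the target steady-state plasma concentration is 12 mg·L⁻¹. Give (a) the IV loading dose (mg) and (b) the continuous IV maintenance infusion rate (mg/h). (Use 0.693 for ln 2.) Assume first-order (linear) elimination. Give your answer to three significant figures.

Total Vd = 5.5 × 60 = 330.0 L
LD = Vd × C = 330.0 × 12 = 3960 mg
CL = 0.693 × Vd / t½ = 0.693 × 330.0 / 58.6 = 3.903 L/h
Infusion rate = CL × Css = 3.903 × 12 = 46.84 mg/h

(a) 3960 mg; (b) 46.8 mg/h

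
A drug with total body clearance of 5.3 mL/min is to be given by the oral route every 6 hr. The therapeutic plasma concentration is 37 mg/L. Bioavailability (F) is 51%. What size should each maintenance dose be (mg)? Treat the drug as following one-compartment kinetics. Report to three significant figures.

138 mg

Convert clearance: 5.3 mL/min × 60 min/h ÷ 1000 mL/L = 0.3180 L/h
At steady state, dose per interval replaces the amount cleared in that interval: F·D/τ = CL·Css.
D = CL × Css × τ / F = 0.3180 × 37 × 6 / 0.51 = 138.4 mg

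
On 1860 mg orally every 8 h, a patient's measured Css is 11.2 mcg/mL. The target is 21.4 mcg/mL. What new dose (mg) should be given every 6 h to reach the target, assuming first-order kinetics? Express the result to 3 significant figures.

With linear kinetics, Css is proportional to dose rate (D/τ) at fixed clearance.
D₂ = D₁ × (Css,target / Css,current) × (τ₂/τ₁) = 1860 × (21.4/11.2) × (6/8) = 2665 mg

2670 mg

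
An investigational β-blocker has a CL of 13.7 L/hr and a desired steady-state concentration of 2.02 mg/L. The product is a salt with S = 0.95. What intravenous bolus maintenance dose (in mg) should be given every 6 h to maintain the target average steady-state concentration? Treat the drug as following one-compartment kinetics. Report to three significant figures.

D = CL × Css × τ / S = 13.70 × 2.02 × 6 / 0.95 = 174.8 mg

175 mg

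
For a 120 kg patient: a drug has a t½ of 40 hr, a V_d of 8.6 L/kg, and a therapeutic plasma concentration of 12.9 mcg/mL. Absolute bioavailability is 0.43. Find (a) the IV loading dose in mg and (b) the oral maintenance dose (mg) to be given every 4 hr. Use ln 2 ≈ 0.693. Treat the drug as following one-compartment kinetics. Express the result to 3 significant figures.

Vd = 8.6 L/kg × 120 kg = 1032 L
LD = Vd × C = 1032 × 12.9 = 13310 mg
CL = 0.693 × Vd / t½ = 0.693 × 1032 / 40 = 17.88 L/h
D = CL × Css × τ / F = 17.88 × 12.9 × 4 / 0.43 = 2146 mg

(a) 13300 mg; (b) 2150 mg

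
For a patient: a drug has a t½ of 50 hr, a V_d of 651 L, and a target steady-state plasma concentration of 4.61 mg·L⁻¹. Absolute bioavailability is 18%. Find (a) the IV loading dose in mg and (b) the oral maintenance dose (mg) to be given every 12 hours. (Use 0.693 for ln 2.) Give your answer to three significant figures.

(a) 3000 mg; (b) 2770 mg

LD = Vd × C = 651.0 × 4.61 = 3001 mg
CL = 0.693 × Vd / t½ = 0.693 × 651.0 / 50 = 9.023 L/h
D = CL × Css × τ / F = 9.023 × 4.61 × 12 / 0.18 = 2773 mg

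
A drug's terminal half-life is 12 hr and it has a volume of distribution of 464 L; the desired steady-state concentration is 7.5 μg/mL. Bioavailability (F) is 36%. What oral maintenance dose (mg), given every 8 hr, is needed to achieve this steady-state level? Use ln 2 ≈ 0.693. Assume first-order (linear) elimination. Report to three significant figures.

k = 0.693/12 = 0.05775 h⁻¹, so CL = k·Vd = 0.05775 × 464.0 = 26.80 L/h
D = CL × Css × τ / F = 26.80 × 7.5 × 8 / 0.36 = 4467 mg

4470 mg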